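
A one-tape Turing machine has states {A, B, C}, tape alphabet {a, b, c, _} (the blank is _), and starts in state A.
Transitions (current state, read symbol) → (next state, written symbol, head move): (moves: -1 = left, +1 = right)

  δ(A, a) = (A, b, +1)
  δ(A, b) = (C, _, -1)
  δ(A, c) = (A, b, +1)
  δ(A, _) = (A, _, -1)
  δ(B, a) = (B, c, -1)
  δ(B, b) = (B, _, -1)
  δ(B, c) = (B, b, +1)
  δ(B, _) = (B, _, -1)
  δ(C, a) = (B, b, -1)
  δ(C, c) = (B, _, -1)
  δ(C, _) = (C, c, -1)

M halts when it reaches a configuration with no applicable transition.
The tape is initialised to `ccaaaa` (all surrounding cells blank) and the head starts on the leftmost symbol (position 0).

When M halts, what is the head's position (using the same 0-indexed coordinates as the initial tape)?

4

A | [c]caaaa_   read c → write b, move +1, go to A
A | b[c]aaaa_   read c → write b, move +1, go to A
A | bb[a]aaa_   read a → write b, move +1, go to A
A | bbb[a]aa_   read a → write b, move +1, go to A
A | bbbb[a]a_   read a → write b, move +1, go to A
A | bbbbb[a]_   read a → write b, move +1, go to A
A | bbbbbb[_]   read _ → write _, move -1, go to A
A | bbbbb[b]_   read b → write _, move -1, go to C
C | bbbb[b]__
At halt the head is at cell 4.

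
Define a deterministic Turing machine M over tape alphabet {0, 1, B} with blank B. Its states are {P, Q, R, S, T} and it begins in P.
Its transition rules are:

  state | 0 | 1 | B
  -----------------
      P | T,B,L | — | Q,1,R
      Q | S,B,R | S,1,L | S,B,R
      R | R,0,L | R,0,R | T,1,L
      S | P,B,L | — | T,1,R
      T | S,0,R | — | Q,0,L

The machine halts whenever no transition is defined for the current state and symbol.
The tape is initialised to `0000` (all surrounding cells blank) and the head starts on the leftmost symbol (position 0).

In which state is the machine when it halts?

state=P head=0 tape=BB[0]000   (P,0)→(T,B,L)
state=T head=-1 tape=B[B]B000   (T,B)→(Q,0,L)
state=Q head=-2 tape=[B]0B000   (Q,B)→(S,B,R)
state=S head=-1 tape=B[0]B000   (S,0)→(P,B,L)
state=P head=-2 tape=[B]BB000   (P,B)→(Q,1,R)
state=Q head=-1 tape=1[B]B000   (Q,B)→(S,B,R)
state=S head=0 tape=1B[B]000   (S,B)→(T,1,R)
state=T head=1 tape=1B1[0]00   (T,0)→(S,0,R)
state=S head=2 tape=1B10[0]0   (S,0)→(P,B,L)
state=P head=1 tape=1B1[0]B0   (P,0)→(T,B,L)
state=T head=0 tape=1B[1]BB0
No transition is defined for (T, 1); M halts in state T.

T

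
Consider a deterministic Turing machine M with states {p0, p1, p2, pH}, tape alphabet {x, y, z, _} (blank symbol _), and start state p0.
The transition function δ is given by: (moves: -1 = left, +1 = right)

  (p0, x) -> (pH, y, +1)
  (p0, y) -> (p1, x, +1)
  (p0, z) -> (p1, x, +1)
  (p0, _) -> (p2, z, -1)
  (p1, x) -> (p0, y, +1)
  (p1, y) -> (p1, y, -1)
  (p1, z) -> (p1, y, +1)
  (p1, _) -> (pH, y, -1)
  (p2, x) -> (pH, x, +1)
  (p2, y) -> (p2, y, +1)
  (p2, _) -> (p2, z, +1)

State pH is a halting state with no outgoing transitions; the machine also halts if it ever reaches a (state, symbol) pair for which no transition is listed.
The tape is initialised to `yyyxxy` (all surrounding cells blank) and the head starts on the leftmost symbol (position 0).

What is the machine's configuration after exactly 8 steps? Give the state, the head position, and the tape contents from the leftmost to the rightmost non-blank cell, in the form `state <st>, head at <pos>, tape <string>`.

state=p0 head=0 tape=[y]yyxxy   (p0,y)→(p1,x,+1)
state=p1 head=1 tape=x[y]yxxy   (p1,y)→(p1,y,-1)
state=p1 head=0 tape=[x]yyxxy   (p1,x)→(p0,y,+1)
state=p0 head=1 tape=y[y]yxxy   (p0,y)→(p1,x,+1)
state=p1 head=2 tape=yx[y]xxy   (p1,y)→(p1,y,-1)
state=p1 head=1 tape=y[x]yxxy   (p1,x)→(p0,y,+1)
state=p0 head=2 tape=yy[y]xxy   (p0,y)→(p1,x,+1)
state=p1 head=3 tape=yyx[x]xy   (p1,x)→(p0,y,+1)
state=p0 head=4 tape=yyxy[x]y
After 8 steps: state p0, head at 4, tape yyxyxy.

state p0, head at 4, tape yyxyxy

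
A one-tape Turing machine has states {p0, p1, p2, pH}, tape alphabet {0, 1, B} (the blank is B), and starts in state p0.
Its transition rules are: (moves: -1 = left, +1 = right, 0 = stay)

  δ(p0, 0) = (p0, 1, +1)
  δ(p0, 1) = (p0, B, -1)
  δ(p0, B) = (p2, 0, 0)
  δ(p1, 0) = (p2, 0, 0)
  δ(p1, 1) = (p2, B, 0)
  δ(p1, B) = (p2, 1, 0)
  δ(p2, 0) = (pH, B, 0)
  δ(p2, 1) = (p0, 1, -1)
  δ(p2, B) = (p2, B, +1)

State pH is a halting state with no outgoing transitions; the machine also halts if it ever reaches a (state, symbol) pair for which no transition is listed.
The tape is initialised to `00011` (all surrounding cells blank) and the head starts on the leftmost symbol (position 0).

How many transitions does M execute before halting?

state=p0 head=0 tape=B[0]0011   (p0,0)→(p0,1,+1)
state=p0 head=1 tape=B1[0]011   (p0,0)→(p0,1,+1)
state=p0 head=2 tape=B11[0]11   (p0,0)→(p0,1,+1)
state=p0 head=3 tape=B111[1]1   (p0,1)→(p0,B,-1)
state=p0 head=2 tape=B11[1]B1   (p0,1)→(p0,B,-1)
state=p0 head=1 tape=B1[1]BB1   (p0,1)→(p0,B,-1)
state=p0 head=0 tape=B[1]BBB1   (p0,1)→(p0,B,-1)
state=p0 head=-1 tape=[B]BBBB1   (p0,B)→(p2,0,0)
state=p2 head=-1 tape=[0]BBBB1   (p2,0)→(pH,B,0)
state=pH head=-1 tape=[B]BBBB1
M halts after 9 transitions.

9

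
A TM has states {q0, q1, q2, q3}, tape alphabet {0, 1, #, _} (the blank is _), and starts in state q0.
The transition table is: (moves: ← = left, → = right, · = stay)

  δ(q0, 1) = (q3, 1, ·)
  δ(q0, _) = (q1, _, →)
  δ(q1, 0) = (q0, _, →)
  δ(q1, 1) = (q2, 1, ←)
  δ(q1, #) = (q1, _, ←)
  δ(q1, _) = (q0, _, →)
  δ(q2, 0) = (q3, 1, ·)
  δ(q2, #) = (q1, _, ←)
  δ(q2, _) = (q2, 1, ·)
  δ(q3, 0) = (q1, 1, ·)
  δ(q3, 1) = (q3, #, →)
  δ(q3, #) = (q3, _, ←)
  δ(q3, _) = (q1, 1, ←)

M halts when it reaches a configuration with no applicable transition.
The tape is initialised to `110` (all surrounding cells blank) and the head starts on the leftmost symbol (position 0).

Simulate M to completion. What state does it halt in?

q0 | _[1]10_   read 1 → write 1, move ·, go to q3
q3 | _[1]10_   read 1 → write #, move →, go to q3
q3 | _#[1]0_   read 1 → write #, move →, go to q3
q3 | _##[0]_   read 0 → write 1, move ·, go to q1
q1 | _##[1]_   read 1 → write 1, move ←, go to q2
q2 | _#[#]1_   read # → write _, move ←, go to q1
q1 | _[#]_1_   read # → write _, move ←, go to q1
q1 | [_]__1_   read _ → write _, move →, go to q0
q0 | _[_]_1_   read _ → write _, move →, go to q1
q1 | __[_]1_   read _ → write _, move →, go to q0
q0 | ___[1]_   read 1 → write 1, move ·, go to q3
q3 | ___[1]_   read 1 → write #, move →, go to q3
q3 | ___#[_]   read _ → write 1, move ←, go to q1
q1 | ___[#]1   read # → write _, move ←, go to q1
q1 | __[_]_1   read _ → write _, move →, go to q0
q0 | ___[_]1   read _ → write _, move →, go to q1
q1 | ____[1]   read 1 → write 1, move ←, go to q2
q2 | ___[_]1   read _ → write 1, move ·, go to q2
q2 | ___[1]1
No transition is defined for (q2, 1); M halts in state q2.

q2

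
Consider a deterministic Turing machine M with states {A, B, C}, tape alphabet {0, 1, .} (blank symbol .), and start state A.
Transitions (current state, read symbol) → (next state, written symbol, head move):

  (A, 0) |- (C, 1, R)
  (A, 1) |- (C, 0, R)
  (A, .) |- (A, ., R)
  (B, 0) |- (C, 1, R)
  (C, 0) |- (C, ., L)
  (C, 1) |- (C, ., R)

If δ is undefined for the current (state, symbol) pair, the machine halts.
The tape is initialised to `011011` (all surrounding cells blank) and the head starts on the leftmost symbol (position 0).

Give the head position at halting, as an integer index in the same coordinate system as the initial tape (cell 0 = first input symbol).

state=A head=0 tape=[0]11011   (A,0)→(C,1,R)
state=C head=1 tape=1[1]1011   (C,1)→(C,.,R)
state=C head=2 tape=1.[1]011   (C,1)→(C,.,R)
state=C head=3 tape=1..[0]11   (C,0)→(C,.,L)
state=C head=2 tape=1.[.].11
At halt the head is at cell 2.

2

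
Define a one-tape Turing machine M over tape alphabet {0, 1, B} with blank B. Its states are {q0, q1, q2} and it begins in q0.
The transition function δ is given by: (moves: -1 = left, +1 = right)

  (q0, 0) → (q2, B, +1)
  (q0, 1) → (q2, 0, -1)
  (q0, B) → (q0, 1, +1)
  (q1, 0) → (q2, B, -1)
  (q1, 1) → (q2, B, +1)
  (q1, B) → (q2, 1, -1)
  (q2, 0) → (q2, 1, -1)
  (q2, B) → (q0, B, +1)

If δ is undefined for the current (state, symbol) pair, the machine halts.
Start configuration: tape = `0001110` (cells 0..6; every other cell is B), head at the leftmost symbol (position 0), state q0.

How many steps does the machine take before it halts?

11

state=q0 head=0 tape=[0]001110   (q0,0)→(q2,B,+1)
state=q2 head=1 tape=B[0]01110   (q2,0)→(q2,1,-1)
state=q2 head=0 tape=[B]101110   (q2,B)→(q0,B,+1)
state=q0 head=1 tape=B[1]01110   (q0,1)→(q2,0,-1)
state=q2 head=0 tape=[B]001110   (q2,B)→(q0,B,+1)
state=q0 head=1 tape=B[0]01110   (q0,0)→(q2,B,+1)
state=q2 head=2 tape=BB[0]1110   (q2,0)→(q2,1,-1)
state=q2 head=1 tape=B[B]11110   (q2,B)→(q0,B,+1)
state=q0 head=2 tape=BB[1]1110   (q0,1)→(q2,0,-1)
state=q2 head=1 tape=B[B]01110   (q2,B)→(q0,B,+1)
state=q0 head=2 tape=BB[0]1110   (q0,0)→(q2,B,+1)
state=q2 head=3 tape=BBB[1]110
M halts after 11 transitions.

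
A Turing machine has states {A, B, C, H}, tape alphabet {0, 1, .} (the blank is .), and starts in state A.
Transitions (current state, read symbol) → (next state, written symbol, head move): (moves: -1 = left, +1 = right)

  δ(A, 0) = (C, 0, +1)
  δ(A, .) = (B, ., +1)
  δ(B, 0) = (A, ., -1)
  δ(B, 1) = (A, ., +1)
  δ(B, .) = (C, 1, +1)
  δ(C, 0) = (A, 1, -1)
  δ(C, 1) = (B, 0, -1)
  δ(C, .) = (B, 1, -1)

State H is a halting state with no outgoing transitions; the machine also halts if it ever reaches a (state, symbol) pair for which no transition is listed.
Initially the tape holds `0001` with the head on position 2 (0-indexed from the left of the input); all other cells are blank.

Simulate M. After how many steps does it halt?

19

A | .00[0]1   read 0 → write 0, move +1, go to C
C | .000[1]   read 1 → write 0, move -1, go to B
B | .00[0]0   read 0 → write ., move -1, go to A
A | .0[0].0   read 0 → write 0, move +1, go to C
C | .00[.]0   read . → write 1, move -1, go to B
B | .0[0]10   read 0 → write ., move -1, go to A
A | .[0].10   read 0 → write 0, move +1, go to C
C | .0[.]10   read . → write 1, move -1, go to B
B | .[0]110   read 0 → write ., move -1, go to A
A | [.].110   read . → write ., move +1, go to B
B | .[.]110   read . → write 1, move +1, go to C
C | .1[1]10   read 1 → write 0, move -1, go to B
B | .[1]010   read 1 → write ., move +1, go to A
A | ..[0]10   read 0 → write 0, move +1, go to C
C | ..0[1]0   read 1 → write 0, move -1, go to B
B | ..[0]00   read 0 → write ., move -1, go to A
A | .[.].00   read . → write ., move +1, go to B
B | ..[.]00   read . → write 1, move +1, go to C
C | ..1[0]0   read 0 → write 1, move -1, go to A
A | ..[1]10
M halts after 19 transitions.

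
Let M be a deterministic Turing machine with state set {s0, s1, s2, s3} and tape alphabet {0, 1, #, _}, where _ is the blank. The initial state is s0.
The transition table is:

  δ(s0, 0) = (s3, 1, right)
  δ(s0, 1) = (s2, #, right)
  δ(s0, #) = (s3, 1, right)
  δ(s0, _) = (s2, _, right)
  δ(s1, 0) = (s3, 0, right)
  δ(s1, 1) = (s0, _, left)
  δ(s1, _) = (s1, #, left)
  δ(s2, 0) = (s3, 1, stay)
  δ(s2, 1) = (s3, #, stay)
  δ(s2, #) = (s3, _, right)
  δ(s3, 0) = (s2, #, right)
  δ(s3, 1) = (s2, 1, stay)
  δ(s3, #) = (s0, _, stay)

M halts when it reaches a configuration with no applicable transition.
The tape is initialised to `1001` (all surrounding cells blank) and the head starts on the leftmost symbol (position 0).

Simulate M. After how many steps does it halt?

14

s0 | [1]001_   read 1 → write #, move right, go to s2
s2 | #[0]01_   read 0 → write 1, move stay, go to s3
s3 | #[1]01_   read 1 → write 1, move stay, go to s2
s2 | #[1]01_   read 1 → write #, move stay, go to s3
s3 | #[#]01_   read # → write _, move stay, go to s0
s0 | #[_]01_   read _ → write _, move right, go to s2
s2 | #_[0]1_   read 0 → write 1, move stay, go to s3
s3 | #_[1]1_   read 1 → write 1, move stay, go to s2
s2 | #_[1]1_   read 1 → write #, move stay, go to s3
s3 | #_[#]1_   read # → write _, move stay, go to s0
s0 | #_[_]1_   read _ → write _, move right, go to s2
s2 | #__[1]_   read 1 → write #, move stay, go to s3
s3 | #__[#]_   read # → write _, move stay, go to s0
s0 | #__[_]_   read _ → write _, move right, go to s2
s2 | #___[_]
M halts after 14 transitions.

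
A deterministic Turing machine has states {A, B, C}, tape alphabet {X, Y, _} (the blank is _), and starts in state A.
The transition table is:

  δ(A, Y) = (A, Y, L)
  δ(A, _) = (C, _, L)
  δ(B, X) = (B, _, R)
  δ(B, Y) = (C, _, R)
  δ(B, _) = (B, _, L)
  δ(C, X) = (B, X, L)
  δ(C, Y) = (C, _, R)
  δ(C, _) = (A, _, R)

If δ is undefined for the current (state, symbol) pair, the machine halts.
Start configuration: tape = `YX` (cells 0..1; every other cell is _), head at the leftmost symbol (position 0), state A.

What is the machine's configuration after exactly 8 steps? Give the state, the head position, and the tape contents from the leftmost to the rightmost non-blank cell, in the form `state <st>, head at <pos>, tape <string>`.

state C, head at -2, tape YX

A | __[Y]X   read Y → write Y, move L, go to A
A | _[_]YX   read _ → write _, move L, go to C
C | [_]_YX   read _ → write _, move R, go to A
A | _[_]YX   read _ → write _, move L, go to C
C | [_]_YX   read _ → write _, move R, go to A
A | _[_]YX   read _ → write _, move L, go to C
C | [_]_YX   read _ → write _, move R, go to A
A | _[_]YX   read _ → write _, move L, go to C
C | [_]_YX
After 8 steps: state C, head at -2, tape YX.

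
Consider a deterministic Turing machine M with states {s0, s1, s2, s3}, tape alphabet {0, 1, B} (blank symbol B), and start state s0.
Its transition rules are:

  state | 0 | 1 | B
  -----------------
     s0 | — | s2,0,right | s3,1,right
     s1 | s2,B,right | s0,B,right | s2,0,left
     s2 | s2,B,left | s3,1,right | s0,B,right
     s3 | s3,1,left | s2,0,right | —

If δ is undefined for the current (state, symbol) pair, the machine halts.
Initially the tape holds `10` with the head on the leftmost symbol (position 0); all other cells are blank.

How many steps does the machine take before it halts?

5

s0 | B[1]0   read 1 → write 0, move right, go to s2
s2 | B0[0]   read 0 → write B, move left, go to s2
s2 | B[0]B   read 0 → write B, move left, go to s2
s2 | [B]BB   read B → write B, move right, go to s0
s0 | B[B]B   read B → write 1, move right, go to s3
s3 | B1[B]
M halts after 5 transitions.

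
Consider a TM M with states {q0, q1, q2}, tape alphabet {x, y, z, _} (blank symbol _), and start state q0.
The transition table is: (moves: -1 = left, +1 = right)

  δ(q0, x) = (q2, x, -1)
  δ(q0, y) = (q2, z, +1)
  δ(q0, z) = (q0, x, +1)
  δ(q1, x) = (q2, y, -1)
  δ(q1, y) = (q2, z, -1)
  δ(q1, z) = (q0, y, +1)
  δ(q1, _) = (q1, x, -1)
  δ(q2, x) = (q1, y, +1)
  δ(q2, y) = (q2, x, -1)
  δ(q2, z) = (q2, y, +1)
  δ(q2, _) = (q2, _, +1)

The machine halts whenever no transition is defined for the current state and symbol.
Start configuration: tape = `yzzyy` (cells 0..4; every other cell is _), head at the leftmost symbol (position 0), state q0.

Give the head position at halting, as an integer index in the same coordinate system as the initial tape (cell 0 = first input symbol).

state=q0 head=0 tape=_[y]zzyy_   (q0,y)→(q2,z,+1)
state=q2 head=1 tape=_z[z]zyy_   (q2,z)→(q2,y,+1)
state=q2 head=2 tape=_zy[z]yy_   (q2,z)→(q2,y,+1)
state=q2 head=3 tape=_zyy[y]y_   (q2,y)→(q2,x,-1)
state=q2 head=2 tape=_zy[y]xy_   (q2,y)→(q2,x,-1)
state=q2 head=1 tape=_z[y]xxy_   (q2,y)→(q2,x,-1)
state=q2 head=0 tape=_[z]xxxy_   (q2,z)→(q2,y,+1)
state=q2 head=1 tape=_y[x]xxy_   (q2,x)→(q1,y,+1)
state=q1 head=2 tape=_yy[x]xy_   (q1,x)→(q2,y,-1)
state=q2 head=1 tape=_y[y]yxy_   (q2,y)→(q2,x,-1)
state=q2 head=0 tape=_[y]xyxy_   (q2,y)→(q2,x,-1)
state=q2 head=-1 tape=[_]xxyxy_   (q2,_)→(q2,_,+1)
state=q2 head=0 tape=_[x]xyxy_   (q2,x)→(q1,y,+1)
state=q1 head=1 tape=_y[x]yxy_   (q1,x)→(q2,y,-1)
state=q2 head=0 tape=_[y]yyxy_   (q2,y)→(q2,x,-1)
state=q2 head=-1 tape=[_]xyyxy_   (q2,_)→(q2,_,+1)
state=q2 head=0 tape=_[x]yyxy_   (q2,x)→(q1,y,+1)
state=q1 head=1 tape=_y[y]yxy_   (q1,y)→(q2,z,-1)
state=q2 head=0 tape=_[y]zyxy_   (q2,y)→(q2,x,-1)
state=q2 head=-1 tape=[_]xzyxy_   (q2,_)→(q2,_,+1)
state=q2 head=0 tape=_[x]zyxy_   (q2,x)→(q1,y,+1)
state=q1 head=1 tape=_y[z]yxy_   (q1,z)→(q0,y,+1)
state=q0 head=2 tape=_yy[y]xy_   (q0,y)→(q2,z,+1)
state=q2 head=3 tape=_yyz[x]y_   (q2,x)→(q1,y,+1)
state=q1 head=4 tape=_yyzy[y]_   (q1,y)→(q2,z,-1)
state=q2 head=3 tape=_yyz[y]z_   (q2,y)→(q2,x,-1)
state=q2 head=2 tape=_yy[z]xz_   (q2,z)→(q2,y,+1)
state=q2 head=3 tape=_yyy[x]z_   (q2,x)→(q1,y,+1)
state=q1 head=4 tape=_yyyy[z]_   (q1,z)→(q0,y,+1)
state=q0 head=5 tape=_yyyyy[_]
At halt the head is at cell 5.

5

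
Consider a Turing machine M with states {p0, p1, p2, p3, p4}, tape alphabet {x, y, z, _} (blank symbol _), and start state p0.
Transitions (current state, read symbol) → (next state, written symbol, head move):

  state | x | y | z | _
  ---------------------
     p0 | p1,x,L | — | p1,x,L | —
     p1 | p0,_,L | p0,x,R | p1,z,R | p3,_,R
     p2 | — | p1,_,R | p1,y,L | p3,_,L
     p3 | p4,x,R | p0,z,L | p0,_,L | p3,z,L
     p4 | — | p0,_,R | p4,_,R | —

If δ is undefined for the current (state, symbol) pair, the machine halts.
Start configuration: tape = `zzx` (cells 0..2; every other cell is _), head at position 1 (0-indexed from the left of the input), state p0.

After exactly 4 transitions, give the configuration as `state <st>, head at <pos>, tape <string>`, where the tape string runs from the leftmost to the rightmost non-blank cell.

state=p0 head=1 tape=_z[z]x   (p0,z)→(p1,x,L)
state=p1 head=0 tape=_[z]xx   (p1,z)→(p1,z,R)
state=p1 head=1 tape=_z[x]x   (p1,x)→(p0,_,L)
state=p0 head=0 tape=_[z]_x   (p0,z)→(p1,x,L)
state=p1 head=-1 tape=[_]x_x
After 4 steps: state p1, head at -1, tape x_x.

state p1, head at -1, tape x_x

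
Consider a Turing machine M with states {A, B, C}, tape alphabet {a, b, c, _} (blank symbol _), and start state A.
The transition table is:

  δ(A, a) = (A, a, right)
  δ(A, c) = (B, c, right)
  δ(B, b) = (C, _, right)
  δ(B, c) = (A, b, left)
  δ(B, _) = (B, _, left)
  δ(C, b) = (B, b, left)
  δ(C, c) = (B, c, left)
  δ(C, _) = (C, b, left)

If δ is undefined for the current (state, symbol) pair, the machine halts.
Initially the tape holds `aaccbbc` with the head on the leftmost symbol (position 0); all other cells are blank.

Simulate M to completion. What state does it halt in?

A

A | [a]accbbc   read a → write a, move right, go to A
A | a[a]ccbbc   read a → write a, move right, go to A
A | aa[c]cbbc   read c → write c, move right, go to B
B | aac[c]bbc   read c → write b, move left, go to A
A | aa[c]bbbc   read c → write c, move right, go to B
B | aac[b]bbc   read b → write _, move right, go to C
C | aac_[b]bc   read b → write b, move left, go to B
B | aac[_]bbc   read _ → write _, move left, go to B
B | aa[c]_bbc   read c → write b, move left, go to A
A | a[a]b_bbc   read a → write a, move right, go to A
A | aa[b]_bbc
No transition is defined for (A, b); M halts in state A.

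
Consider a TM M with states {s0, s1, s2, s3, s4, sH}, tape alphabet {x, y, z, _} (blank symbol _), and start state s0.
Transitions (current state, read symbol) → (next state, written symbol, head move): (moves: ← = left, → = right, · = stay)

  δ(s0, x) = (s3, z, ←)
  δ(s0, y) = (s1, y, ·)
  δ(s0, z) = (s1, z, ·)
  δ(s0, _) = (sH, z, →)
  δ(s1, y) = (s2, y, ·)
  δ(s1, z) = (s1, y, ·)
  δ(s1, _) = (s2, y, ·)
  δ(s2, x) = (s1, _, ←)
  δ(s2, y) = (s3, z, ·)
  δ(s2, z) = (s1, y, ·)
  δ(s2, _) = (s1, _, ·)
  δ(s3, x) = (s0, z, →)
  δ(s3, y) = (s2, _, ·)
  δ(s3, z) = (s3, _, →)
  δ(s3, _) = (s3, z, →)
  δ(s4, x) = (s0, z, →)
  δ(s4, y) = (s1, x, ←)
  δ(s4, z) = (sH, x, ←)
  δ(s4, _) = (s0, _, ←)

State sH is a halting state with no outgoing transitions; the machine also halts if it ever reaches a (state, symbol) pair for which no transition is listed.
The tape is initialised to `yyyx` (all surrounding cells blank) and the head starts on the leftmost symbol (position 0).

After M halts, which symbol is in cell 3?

z

s0 | [y]yyx__   read y → write y, move ·, go to s1
s1 | [y]yyx__   read y → write y, move ·, go to s2
s2 | [y]yyx__   read y → write z, move ·, go to s3
s3 | [z]yyx__   read z → write _, move →, go to s3
s3 | _[y]yx__   read y → write _, move ·, go to s2
s2 | _[_]yx__   read _ → write _, move ·, go to s1
s1 | _[_]yx__   read _ → write y, move ·, go to s2
s2 | _[y]yx__   read y → write z, move ·, go to s3
s3 | _[z]yx__   read z → write _, move →, go to s3
s3 | __[y]x__   read y → write _, move ·, go to s2
s2 | __[_]x__   read _ → write _, move ·, go to s1
s1 | __[_]x__   read _ → write y, move ·, go to s2
s2 | __[y]x__   read y → write z, move ·, go to s3
s3 | __[z]x__   read z → write _, move →, go to s3
s3 | ___[x]__   read x → write z, move →, go to s0
s0 | ___z[_]_   read _ → write z, move →, go to sH
sH | ___zz[_]
Cell 3 holds z when M halts.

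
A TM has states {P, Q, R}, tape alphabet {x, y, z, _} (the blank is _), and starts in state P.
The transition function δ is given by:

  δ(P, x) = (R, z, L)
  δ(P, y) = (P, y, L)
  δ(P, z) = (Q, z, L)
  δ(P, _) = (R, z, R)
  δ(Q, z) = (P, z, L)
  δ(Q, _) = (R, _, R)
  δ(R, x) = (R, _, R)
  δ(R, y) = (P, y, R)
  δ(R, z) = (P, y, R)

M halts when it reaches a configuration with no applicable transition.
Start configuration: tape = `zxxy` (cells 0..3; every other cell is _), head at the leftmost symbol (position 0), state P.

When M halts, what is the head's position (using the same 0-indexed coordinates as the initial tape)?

state=P head=0 tape=_[z]xxy   (P,z)→(Q,z,L)
state=Q head=-1 tape=[_]zxxy   (Q,_)→(R,_,R)
state=R head=0 tape=_[z]xxy   (R,z)→(P,y,R)
state=P head=1 tape=_y[x]xy   (P,x)→(R,z,L)
state=R head=0 tape=_[y]zxy   (R,y)→(P,y,R)
state=P head=1 tape=_y[z]xy   (P,z)→(Q,z,L)
state=Q head=0 tape=_[y]zxy
At halt the head is at cell 0.

0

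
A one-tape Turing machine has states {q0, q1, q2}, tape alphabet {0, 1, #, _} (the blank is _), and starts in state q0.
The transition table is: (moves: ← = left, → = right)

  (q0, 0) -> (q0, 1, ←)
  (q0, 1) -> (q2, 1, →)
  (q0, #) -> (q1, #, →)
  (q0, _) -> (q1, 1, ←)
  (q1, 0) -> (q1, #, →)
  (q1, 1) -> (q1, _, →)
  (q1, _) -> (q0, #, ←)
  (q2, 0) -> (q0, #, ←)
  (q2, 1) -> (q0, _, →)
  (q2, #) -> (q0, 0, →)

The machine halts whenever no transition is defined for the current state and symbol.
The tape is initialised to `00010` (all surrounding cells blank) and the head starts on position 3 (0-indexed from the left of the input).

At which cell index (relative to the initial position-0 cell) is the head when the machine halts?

q0 | 000[1]0__   read 1 → write 1, move →, go to q2
q2 | 0001[0]__   read 0 → write #, move ←, go to q0
q0 | 000[1]#__   read 1 → write 1, move →, go to q2
q2 | 0001[#]__   read # → write 0, move →, go to q0
q0 | 00010[_]_   read _ → write 1, move ←, go to q1
q1 | 0001[0]1_   read 0 → write #, move →, go to q1
q1 | 0001#[1]_   read 1 → write _, move →, go to q1
q1 | 0001#_[_]   read _ → write #, move ←, go to q0
q0 | 0001#[_]#   read _ → write 1, move ←, go to q1
q1 | 0001[#]1#
At halt the head is at cell 4.

4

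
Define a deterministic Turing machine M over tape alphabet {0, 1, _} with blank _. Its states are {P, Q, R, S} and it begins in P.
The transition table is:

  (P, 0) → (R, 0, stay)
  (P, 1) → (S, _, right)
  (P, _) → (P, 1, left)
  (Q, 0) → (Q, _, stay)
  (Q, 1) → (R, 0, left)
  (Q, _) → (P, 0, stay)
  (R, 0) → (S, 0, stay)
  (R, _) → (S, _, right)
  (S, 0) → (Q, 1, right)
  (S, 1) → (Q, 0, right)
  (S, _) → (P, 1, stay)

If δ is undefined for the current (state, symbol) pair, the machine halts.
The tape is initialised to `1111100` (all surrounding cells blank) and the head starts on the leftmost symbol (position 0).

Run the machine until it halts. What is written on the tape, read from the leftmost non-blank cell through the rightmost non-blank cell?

110100

P | [1]111100   read 1 → write _, move right, go to S
S | _[1]11100   read 1 → write 0, move right, go to Q
Q | _0[1]1100   read 1 → write 0, move left, go to R
R | _[0]01100   read 0 → write 0, move stay, go to S
S | _[0]01100   read 0 → write 1, move right, go to Q
Q | _1[0]1100   read 0 → write _, move stay, go to Q
Q | _1[_]1100   read _ → write 0, move stay, go to P
P | _1[0]1100   read 0 → write 0, move stay, go to R
R | _1[0]1100   read 0 → write 0, move stay, go to S
S | _1[0]1100   read 0 → write 1, move right, go to Q
Q | _11[1]100   read 1 → write 0, move left, go to R
R | _1[1]0100
The non-blank tape span at halt is 110100.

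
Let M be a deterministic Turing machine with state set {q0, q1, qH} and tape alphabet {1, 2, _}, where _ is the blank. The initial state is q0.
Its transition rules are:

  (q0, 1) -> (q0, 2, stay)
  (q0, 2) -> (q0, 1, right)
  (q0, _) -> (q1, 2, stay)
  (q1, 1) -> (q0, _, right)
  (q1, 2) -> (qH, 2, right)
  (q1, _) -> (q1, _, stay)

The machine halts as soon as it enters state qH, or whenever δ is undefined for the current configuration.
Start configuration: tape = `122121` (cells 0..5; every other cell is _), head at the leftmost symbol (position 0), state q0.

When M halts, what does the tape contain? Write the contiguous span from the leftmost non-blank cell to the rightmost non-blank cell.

1111112

q0 | [1]22121__   read 1 → write 2, move stay, go to q0
q0 | [2]22121__   read 2 → write 1, move right, go to q0
q0 | 1[2]2121__   read 2 → write 1, move right, go to q0
q0 | 11[2]121__   read 2 → write 1, move right, go to q0
q0 | 111[1]21__   read 1 → write 2, move stay, go to q0
q0 | 111[2]21__   read 2 → write 1, move right, go to q0
q0 | 1111[2]1__   read 2 → write 1, move right, go to q0
q0 | 11111[1]__   read 1 → write 2, move stay, go to q0
q0 | 11111[2]__   read 2 → write 1, move right, go to q0
q0 | 111111[_]_   read _ → write 2, move stay, go to q1
q1 | 111111[2]_   read 2 → write 2, move right, go to qH
qH | 1111112[_]
The non-blank tape span at halt is 1111112.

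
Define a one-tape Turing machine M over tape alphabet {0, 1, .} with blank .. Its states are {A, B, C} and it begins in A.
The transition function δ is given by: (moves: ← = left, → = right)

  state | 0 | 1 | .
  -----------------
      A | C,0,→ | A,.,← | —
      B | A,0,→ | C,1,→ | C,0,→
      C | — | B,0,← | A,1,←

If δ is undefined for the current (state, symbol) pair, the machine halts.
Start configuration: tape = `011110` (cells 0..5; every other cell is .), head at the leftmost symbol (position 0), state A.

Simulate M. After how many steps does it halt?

A | [0]11110   read 0 → write 0, move →, go to C
C | 0[1]1110   read 1 → write 0, move ←, go to B
B | [0]01110   read 0 → write 0, move →, go to A
A | 0[0]1110   read 0 → write 0, move →, go to C
C | 00[1]110   read 1 → write 0, move ←, go to B
B | 0[0]0110   read 0 → write 0, move →, go to A
A | 00[0]110   read 0 → write 0, move →, go to C
C | 000[1]10   read 1 → write 0, move ←, go to B
B | 00[0]010   read 0 → write 0, move →, go to A
A | 000[0]10   read 0 → write 0, move →, go to C
C | 0000[1]0   read 1 → write 0, move ←, go to B
B | 000[0]00   read 0 → write 0, move →, go to A
A | 0000[0]0   read 0 → write 0, move →, go to C
C | 00000[0]
M halts after 13 transitions.

13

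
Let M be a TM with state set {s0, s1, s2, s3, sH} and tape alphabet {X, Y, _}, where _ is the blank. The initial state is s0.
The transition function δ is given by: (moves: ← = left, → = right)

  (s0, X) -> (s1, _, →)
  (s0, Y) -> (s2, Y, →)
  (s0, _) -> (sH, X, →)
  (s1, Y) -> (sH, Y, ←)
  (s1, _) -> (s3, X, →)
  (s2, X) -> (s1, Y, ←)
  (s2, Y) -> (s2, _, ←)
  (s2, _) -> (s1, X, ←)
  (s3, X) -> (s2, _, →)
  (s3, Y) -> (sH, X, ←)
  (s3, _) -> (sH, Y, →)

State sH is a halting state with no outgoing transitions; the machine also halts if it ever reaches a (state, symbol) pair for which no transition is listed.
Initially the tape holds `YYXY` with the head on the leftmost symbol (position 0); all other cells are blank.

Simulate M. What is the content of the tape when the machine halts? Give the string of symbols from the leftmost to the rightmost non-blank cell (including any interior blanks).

state=s0 head=0 tape=__[Y]YXY   (s0,Y)→(s2,Y,→)
state=s2 head=1 tape=__Y[Y]XY   (s2,Y)→(s2,_,←)
state=s2 head=0 tape=__[Y]_XY   (s2,Y)→(s2,_,←)
state=s2 head=-1 tape=_[_]__XY   (s2,_)→(s1,X,←)
state=s1 head=-2 tape=[_]X__XY   (s1,_)→(s3,X,→)
state=s3 head=-1 tape=X[X]__XY   (s3,X)→(s2,_,→)
state=s2 head=0 tape=X_[_]_XY   (s2,_)→(s1,X,←)
state=s1 head=-1 tape=X[_]X_XY   (s1,_)→(s3,X,→)
state=s3 head=0 tape=XX[X]_XY   (s3,X)→(s2,_,→)
state=s2 head=1 tape=XX_[_]XY   (s2,_)→(s1,X,←)
state=s1 head=0 tape=XX[_]XXY   (s1,_)→(s3,X,→)
state=s3 head=1 tape=XXX[X]XY   (s3,X)→(s2,_,→)
state=s2 head=2 tape=XXX_[X]Y   (s2,X)→(s1,Y,←)
state=s1 head=1 tape=XXX[_]YY   (s1,_)→(s3,X,→)
state=s3 head=2 tape=XXXX[Y]Y   (s3,Y)→(sH,X,←)
state=sH head=1 tape=XXX[X]XY
The non-blank tape span at halt is XXXXXY.

XXXXXY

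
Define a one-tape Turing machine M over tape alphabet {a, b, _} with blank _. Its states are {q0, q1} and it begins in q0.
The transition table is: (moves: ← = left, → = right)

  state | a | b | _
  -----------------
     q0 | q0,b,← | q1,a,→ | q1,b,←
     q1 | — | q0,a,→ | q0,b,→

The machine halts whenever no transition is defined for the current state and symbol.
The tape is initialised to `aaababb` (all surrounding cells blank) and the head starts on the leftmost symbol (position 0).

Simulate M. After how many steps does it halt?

q0 | ____[a]aababb   read a → write b, move ←, go to q0
q0 | ___[_]baababb   read _ → write b, move ←, go to q1
q1 | __[_]bbaababb   read _ → write b, move →, go to q0
q0 | __b[b]baababb   read b → write a, move →, go to q1
q1 | __ba[b]aababb   read b → write a, move →, go to q0
q0 | __baa[a]ababb   read a → write b, move ←, go to q0
q0 | __ba[a]bababb   read a → write b, move ←, go to q0
q0 | __b[a]bbababb   read a → write b, move ←, go to q0
q0 | __[b]bbbababb   read b → write a, move →, go to q1
q1 | __a[b]bbababb   read b → write a, move →, go to q0
q0 | __aa[b]bababb   read b → write a, move →, go to q1
q1 | __aaa[b]ababb   read b → write a, move →, go to q0
q0 | __aaaa[a]babb   read a → write b, move ←, go to q0
q0 | __aaa[a]bbabb   read a → write b, move ←, go to q0
q0 | __aa[a]bbbabb   read a → write b, move ←, go to q0
q0 | __a[a]bbbbabb   read a → write b, move ←, go to q0
q0 | __[a]bbbbbabb   read a → write b, move ←, go to q0
q0 | _[_]bbbbbbabb   read _ → write b, move ←, go to q1
q1 | [_]bbbbbbbabb   read _ → write b, move →, go to q0
q0 | b[b]bbbbbbabb   read b → write a, move →, go to q1
q1 | ba[b]bbbbbabb   read b → write a, move →, go to q0
q0 | baa[b]bbbbabb   read b → write a, move →, go to q1
q1 | baaa[b]bbbabb   read b → write a, move →, go to q0
q0 | baaaa[b]bbabb   read b → write a, move →, go to q1
q1 | baaaaa[b]babb   read b → write a, move →, go to q0
q0 | baaaaaa[b]abb   read b → write a, move →, go to q1
q1 | baaaaaaa[a]bb
M halts after 26 transitions.

26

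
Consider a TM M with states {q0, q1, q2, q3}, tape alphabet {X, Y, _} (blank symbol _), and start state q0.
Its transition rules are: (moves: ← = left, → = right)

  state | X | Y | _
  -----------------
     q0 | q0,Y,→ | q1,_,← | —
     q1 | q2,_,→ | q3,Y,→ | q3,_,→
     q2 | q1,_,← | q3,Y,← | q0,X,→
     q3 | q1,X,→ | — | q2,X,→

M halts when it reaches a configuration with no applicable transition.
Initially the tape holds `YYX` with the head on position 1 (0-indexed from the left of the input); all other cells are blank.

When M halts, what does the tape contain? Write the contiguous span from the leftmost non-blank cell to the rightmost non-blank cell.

q0 | Y[Y]X_   read Y → write _, move ←, go to q1
q1 | [Y]_X_   read Y → write Y, move →, go to q3
q3 | Y[_]X_   read _ → write X, move →, go to q2
q2 | YX[X]_   read X → write _, move ←, go to q1
q1 | Y[X]__   read X → write _, move →, go to q2
q2 | Y_[_]_   read _ → write X, move →, go to q0
q0 | Y_X[_]
The non-blank tape span at halt is Y_X.

Y_X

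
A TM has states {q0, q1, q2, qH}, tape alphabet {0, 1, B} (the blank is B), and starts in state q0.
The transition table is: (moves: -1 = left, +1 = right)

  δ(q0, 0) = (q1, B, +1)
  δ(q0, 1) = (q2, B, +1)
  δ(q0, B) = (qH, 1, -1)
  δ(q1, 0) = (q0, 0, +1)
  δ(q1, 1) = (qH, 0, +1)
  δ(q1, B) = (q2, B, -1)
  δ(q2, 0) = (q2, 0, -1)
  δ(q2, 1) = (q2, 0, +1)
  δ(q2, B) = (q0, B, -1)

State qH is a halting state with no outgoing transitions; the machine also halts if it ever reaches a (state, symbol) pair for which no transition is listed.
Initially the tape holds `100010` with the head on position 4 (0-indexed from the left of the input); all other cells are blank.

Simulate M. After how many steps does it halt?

15

state=q0 head=4 tape=B1000[1]0   (q0,1)→(q2,B,+1)
state=q2 head=5 tape=B1000B[0]   (q2,0)→(q2,0,-1)
state=q2 head=4 tape=B1000[B]0   (q2,B)→(q0,B,-1)
state=q0 head=3 tape=B100[0]B0   (q0,0)→(q1,B,+1)
state=q1 head=4 tape=B100B[B]0   (q1,B)→(q2,B,-1)
state=q2 head=3 tape=B100[B]B0   (q2,B)→(q0,B,-1)
state=q0 head=2 tape=B10[0]BB0   (q0,0)→(q1,B,+1)
state=q1 head=3 tape=B10B[B]B0   (q1,B)→(q2,B,-1)
state=q2 head=2 tape=B10[B]BB0   (q2,B)→(q0,B,-1)
state=q0 head=1 tape=B1[0]BBB0   (q0,0)→(q1,B,+1)
state=q1 head=2 tape=B1B[B]BB0   (q1,B)→(q2,B,-1)
state=q2 head=1 tape=B1[B]BBB0   (q2,B)→(q0,B,-1)
state=q0 head=0 tape=B[1]BBBB0   (q0,1)→(q2,B,+1)
state=q2 head=1 tape=BB[B]BBB0   (q2,B)→(q0,B,-1)
state=q0 head=0 tape=B[B]BBBB0   (q0,B)→(qH,1,-1)
state=qH head=-1 tape=[B]1BBBB0
M halts after 15 transitions.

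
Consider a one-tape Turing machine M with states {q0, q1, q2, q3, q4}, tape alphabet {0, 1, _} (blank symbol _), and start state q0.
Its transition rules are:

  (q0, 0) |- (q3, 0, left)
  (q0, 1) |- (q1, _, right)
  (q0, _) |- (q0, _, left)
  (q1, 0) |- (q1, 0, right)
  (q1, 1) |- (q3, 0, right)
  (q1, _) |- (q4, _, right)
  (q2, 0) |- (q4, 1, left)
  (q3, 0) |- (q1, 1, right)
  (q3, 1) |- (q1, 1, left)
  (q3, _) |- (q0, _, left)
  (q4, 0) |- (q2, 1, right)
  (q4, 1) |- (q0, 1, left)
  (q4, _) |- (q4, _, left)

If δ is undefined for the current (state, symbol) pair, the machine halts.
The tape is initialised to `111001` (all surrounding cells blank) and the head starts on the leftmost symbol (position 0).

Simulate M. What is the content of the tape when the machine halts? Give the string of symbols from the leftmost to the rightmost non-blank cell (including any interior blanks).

state=q0 head=0 tape=[1]11001__   (q0,1)→(q1,_,right)
state=q1 head=1 tape=_[1]1001__   (q1,1)→(q3,0,right)
state=q3 head=2 tape=_0[1]001__   (q3,1)→(q1,1,left)
state=q1 head=1 tape=_[0]1001__   (q1,0)→(q1,0,right)
state=q1 head=2 tape=_0[1]001__   (q1,1)→(q3,0,right)
state=q3 head=3 tape=_00[0]01__   (q3,0)→(q1,1,right)
state=q1 head=4 tape=_001[0]1__   (q1,0)→(q1,0,right)
state=q1 head=5 tape=_0010[1]__   (q1,1)→(q3,0,right)
state=q3 head=6 tape=_00100[_]_   (q3,_)→(q0,_,left)
state=q0 head=5 tape=_0010[0]__   (q0,0)→(q3,0,left)
state=q3 head=4 tape=_001[0]0__   (q3,0)→(q1,1,right)
state=q1 head=5 tape=_0011[0]__   (q1,0)→(q1,0,right)
state=q1 head=6 tape=_00110[_]_   (q1,_)→(q4,_,right)
state=q4 head=7 tape=_00110_[_]   (q4,_)→(q4,_,left)
state=q4 head=6 tape=_00110[_]_   (q4,_)→(q4,_,left)
state=q4 head=5 tape=_0011[0]__   (q4,0)→(q2,1,right)
state=q2 head=6 tape=_00111[_]_
The non-blank tape span at halt is 00111.

00111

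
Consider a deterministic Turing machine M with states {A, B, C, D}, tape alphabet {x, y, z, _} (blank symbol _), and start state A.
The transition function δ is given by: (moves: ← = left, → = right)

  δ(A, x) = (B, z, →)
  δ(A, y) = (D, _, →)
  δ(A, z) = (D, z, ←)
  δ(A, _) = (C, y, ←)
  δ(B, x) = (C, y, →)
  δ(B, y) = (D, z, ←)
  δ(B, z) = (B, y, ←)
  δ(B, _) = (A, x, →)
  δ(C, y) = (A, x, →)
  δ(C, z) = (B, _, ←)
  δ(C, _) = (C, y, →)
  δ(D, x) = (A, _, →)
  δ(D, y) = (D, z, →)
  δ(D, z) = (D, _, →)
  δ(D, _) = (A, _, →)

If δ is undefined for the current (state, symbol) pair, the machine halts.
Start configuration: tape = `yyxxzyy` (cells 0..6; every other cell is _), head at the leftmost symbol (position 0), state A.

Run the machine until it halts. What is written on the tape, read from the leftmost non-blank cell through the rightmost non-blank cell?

zx_zzzyxy

state=A head=0 tape=[y]yxxzyy___   (A,y)→(D,_,→)
state=D head=1 tape=_[y]xxzyy___   (D,y)→(D,z,→)
state=D head=2 tape=_z[x]xzyy___   (D,x)→(A,_,→)
state=A head=3 tape=_z_[x]zyy___   (A,x)→(B,z,→)
state=B head=4 tape=_z_z[z]yy___   (B,z)→(B,y,←)
state=B head=3 tape=_z_[z]yyy___   (B,z)→(B,y,←)
state=B head=2 tape=_z[_]yyyy___   (B,_)→(A,x,→)
state=A head=3 tape=_zx[y]yyy___   (A,y)→(D,_,→)
state=D head=4 tape=_zx_[y]yy___   (D,y)→(D,z,→)
state=D head=5 tape=_zx_z[y]y___   (D,y)→(D,z,→)
state=D head=6 tape=_zx_zz[y]___   (D,y)→(D,z,→)
state=D head=7 tape=_zx_zzz[_]__   (D,_)→(A,_,→)
state=A head=8 tape=_zx_zzz_[_]_   (A,_)→(C,y,←)
state=C head=7 tape=_zx_zzz[_]y_   (C,_)→(C,y,→)
state=C head=8 tape=_zx_zzzy[y]_   (C,y)→(A,x,→)
state=A head=9 tape=_zx_zzzyx[_]   (A,_)→(C,y,←)
state=C head=8 tape=_zx_zzzy[x]y
The non-blank tape span at halt is zx_zzzyxy.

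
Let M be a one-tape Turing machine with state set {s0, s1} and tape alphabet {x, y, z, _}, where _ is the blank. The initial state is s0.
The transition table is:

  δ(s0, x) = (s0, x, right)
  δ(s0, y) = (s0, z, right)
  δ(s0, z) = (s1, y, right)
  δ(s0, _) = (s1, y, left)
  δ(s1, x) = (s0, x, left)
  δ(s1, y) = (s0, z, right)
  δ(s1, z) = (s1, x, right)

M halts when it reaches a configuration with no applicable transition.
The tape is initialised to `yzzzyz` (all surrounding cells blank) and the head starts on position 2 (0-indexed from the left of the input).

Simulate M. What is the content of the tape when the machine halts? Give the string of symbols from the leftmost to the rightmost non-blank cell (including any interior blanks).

s0 | yz[z]zyz_   read z → write y, move right, go to s1
s1 | yzy[z]yz_   read z → write x, move right, go to s1
s1 | yzyx[y]z_   read y → write z, move right, go to s0
s0 | yzyxz[z]_   read z → write y, move right, go to s1
s1 | yzyxzy[_]
The non-blank tape span at halt is yzyxzy.

yzyxzy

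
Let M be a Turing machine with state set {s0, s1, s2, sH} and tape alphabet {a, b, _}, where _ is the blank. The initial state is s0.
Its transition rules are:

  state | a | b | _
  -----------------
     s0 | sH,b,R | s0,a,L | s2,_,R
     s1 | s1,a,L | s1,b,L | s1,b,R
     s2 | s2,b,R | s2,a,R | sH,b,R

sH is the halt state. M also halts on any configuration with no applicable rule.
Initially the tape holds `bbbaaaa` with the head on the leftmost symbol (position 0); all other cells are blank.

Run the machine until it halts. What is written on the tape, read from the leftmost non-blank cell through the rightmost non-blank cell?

baabbbbb

s0 | _[b]bbaaaa__   read b → write a, move L, go to s0
s0 | [_]abbaaaa__   read _ → write _, move R, go to s2
s2 | _[a]bbaaaa__   read a → write b, move R, go to s2
s2 | _b[b]baaaa__   read b → write a, move R, go to s2
s2 | _ba[b]aaaa__   read b → write a, move R, go to s2
s2 | _baa[a]aaa__   read a → write b, move R, go to s2
s2 | _baab[a]aa__   read a → write b, move R, go to s2
s2 | _baabb[a]a__   read a → write b, move R, go to s2
s2 | _baabbb[a]__   read a → write b, move R, go to s2
s2 | _baabbbb[_]_   read _ → write b, move R, go to sH
sH | _baabbbbb[_]
The non-blank tape span at halt is baabbbbb.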